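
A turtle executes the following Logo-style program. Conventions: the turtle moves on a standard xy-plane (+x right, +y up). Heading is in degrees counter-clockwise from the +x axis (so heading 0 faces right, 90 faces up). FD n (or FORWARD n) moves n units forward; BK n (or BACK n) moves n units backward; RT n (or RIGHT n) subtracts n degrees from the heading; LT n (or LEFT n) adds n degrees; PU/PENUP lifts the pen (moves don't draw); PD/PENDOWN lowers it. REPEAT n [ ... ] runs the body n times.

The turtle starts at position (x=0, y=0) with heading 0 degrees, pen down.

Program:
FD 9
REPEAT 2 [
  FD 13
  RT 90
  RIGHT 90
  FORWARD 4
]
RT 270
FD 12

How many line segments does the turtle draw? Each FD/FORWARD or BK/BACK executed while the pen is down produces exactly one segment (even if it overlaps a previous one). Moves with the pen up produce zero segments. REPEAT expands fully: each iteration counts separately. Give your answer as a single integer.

Answer: 6

Derivation:
Executing turtle program step by step:
Start: pos=(0,0), heading=0, pen down
FD 9: (0,0) -> (9,0) [heading=0, draw]
REPEAT 2 [
  -- iteration 1/2 --
  FD 13: (9,0) -> (22,0) [heading=0, draw]
  RT 90: heading 0 -> 270
  RT 90: heading 270 -> 180
  FD 4: (22,0) -> (18,0) [heading=180, draw]
  -- iteration 2/2 --
  FD 13: (18,0) -> (5,0) [heading=180, draw]
  RT 90: heading 180 -> 90
  RT 90: heading 90 -> 0
  FD 4: (5,0) -> (9,0) [heading=0, draw]
]
RT 270: heading 0 -> 90
FD 12: (9,0) -> (9,12) [heading=90, draw]
Final: pos=(9,12), heading=90, 6 segment(s) drawn
Segments drawn: 6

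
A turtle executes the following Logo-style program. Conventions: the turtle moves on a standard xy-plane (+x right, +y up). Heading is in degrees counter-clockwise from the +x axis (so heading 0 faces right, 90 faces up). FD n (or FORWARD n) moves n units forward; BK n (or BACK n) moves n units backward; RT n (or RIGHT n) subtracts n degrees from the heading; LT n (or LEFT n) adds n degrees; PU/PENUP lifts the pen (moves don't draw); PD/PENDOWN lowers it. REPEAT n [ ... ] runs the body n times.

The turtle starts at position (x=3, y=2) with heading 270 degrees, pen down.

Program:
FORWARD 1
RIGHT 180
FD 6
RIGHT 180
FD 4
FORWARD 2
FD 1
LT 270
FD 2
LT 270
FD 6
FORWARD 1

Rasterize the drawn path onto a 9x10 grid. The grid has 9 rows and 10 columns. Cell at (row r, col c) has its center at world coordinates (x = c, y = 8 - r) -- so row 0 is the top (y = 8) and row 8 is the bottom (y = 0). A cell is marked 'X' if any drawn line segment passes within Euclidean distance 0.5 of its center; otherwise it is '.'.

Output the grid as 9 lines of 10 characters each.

Segment 0: (3,2) -> (3,1)
Segment 1: (3,1) -> (3,7)
Segment 2: (3,7) -> (3,3)
Segment 3: (3,3) -> (3,1)
Segment 4: (3,1) -> (3,0)
Segment 5: (3,0) -> (1,0)
Segment 6: (1,0) -> (1,6)
Segment 7: (1,6) -> (1,7)

Answer: ..........
.X.X......
.X.X......
.X.X......
.X.X......
.X.X......
.X.X......
.X.X......
.XXX......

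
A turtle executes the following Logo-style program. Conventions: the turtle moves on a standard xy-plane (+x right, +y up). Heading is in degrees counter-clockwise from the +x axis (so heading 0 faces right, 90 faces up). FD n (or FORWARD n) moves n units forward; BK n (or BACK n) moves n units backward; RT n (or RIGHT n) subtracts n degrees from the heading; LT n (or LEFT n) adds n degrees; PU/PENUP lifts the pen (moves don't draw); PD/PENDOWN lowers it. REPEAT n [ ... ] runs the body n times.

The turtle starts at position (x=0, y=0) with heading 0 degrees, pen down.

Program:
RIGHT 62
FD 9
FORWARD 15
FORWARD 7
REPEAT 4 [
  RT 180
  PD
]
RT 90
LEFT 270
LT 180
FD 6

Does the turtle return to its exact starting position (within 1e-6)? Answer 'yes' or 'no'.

Answer: no

Derivation:
Executing turtle program step by step:
Start: pos=(0,0), heading=0, pen down
RT 62: heading 0 -> 298
FD 9: (0,0) -> (4.225,-7.947) [heading=298, draw]
FD 15: (4.225,-7.947) -> (11.267,-21.191) [heading=298, draw]
FD 7: (11.267,-21.191) -> (14.554,-27.371) [heading=298, draw]
REPEAT 4 [
  -- iteration 1/4 --
  RT 180: heading 298 -> 118
  PD: pen down
  -- iteration 2/4 --
  RT 180: heading 118 -> 298
  PD: pen down
  -- iteration 3/4 --
  RT 180: heading 298 -> 118
  PD: pen down
  -- iteration 4/4 --
  RT 180: heading 118 -> 298
  PD: pen down
]
RT 90: heading 298 -> 208
LT 270: heading 208 -> 118
LT 180: heading 118 -> 298
FD 6: (14.554,-27.371) -> (17.37,-32.669) [heading=298, draw]
Final: pos=(17.37,-32.669), heading=298, 4 segment(s) drawn

Start position: (0, 0)
Final position: (17.37, -32.669)
Distance = 37; >= 1e-6 -> NOT closed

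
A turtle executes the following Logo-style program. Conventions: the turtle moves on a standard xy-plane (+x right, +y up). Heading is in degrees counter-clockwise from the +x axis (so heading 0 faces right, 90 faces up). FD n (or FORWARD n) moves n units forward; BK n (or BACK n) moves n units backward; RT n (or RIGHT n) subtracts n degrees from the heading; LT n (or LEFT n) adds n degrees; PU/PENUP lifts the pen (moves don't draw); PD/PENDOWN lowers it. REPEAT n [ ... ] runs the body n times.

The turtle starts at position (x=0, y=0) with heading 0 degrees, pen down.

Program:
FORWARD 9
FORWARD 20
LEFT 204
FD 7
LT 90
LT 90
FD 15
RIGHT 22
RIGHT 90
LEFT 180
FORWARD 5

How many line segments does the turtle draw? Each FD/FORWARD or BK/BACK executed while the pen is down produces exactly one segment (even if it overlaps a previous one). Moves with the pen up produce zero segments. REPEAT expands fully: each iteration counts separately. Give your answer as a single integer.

Executing turtle program step by step:
Start: pos=(0,0), heading=0, pen down
FD 9: (0,0) -> (9,0) [heading=0, draw]
FD 20: (9,0) -> (29,0) [heading=0, draw]
LT 204: heading 0 -> 204
FD 7: (29,0) -> (22.605,-2.847) [heading=204, draw]
LT 90: heading 204 -> 294
LT 90: heading 294 -> 24
FD 15: (22.605,-2.847) -> (36.308,3.254) [heading=24, draw]
RT 22: heading 24 -> 2
RT 90: heading 2 -> 272
LT 180: heading 272 -> 92
FD 5: (36.308,3.254) -> (36.134,8.251) [heading=92, draw]
Final: pos=(36.134,8.251), heading=92, 5 segment(s) drawn
Segments drawn: 5

Answer: 5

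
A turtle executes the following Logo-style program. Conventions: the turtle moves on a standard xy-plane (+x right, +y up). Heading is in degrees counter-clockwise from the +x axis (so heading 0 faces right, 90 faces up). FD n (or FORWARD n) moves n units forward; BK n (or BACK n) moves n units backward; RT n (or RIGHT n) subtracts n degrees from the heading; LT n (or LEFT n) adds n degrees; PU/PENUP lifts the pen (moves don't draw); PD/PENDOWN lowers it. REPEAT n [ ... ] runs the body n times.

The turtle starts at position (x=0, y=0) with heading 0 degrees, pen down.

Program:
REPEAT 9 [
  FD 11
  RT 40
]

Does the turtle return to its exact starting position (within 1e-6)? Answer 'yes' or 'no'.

Executing turtle program step by step:
Start: pos=(0,0), heading=0, pen down
REPEAT 9 [
  -- iteration 1/9 --
  FD 11: (0,0) -> (11,0) [heading=0, draw]
  RT 40: heading 0 -> 320
  -- iteration 2/9 --
  FD 11: (11,0) -> (19.426,-7.071) [heading=320, draw]
  RT 40: heading 320 -> 280
  -- iteration 3/9 --
  FD 11: (19.426,-7.071) -> (21.337,-17.904) [heading=280, draw]
  RT 40: heading 280 -> 240
  -- iteration 4/9 --
  FD 11: (21.337,-17.904) -> (15.837,-27.43) [heading=240, draw]
  RT 40: heading 240 -> 200
  -- iteration 5/9 --
  FD 11: (15.837,-27.43) -> (5.5,-31.192) [heading=200, draw]
  RT 40: heading 200 -> 160
  -- iteration 6/9 --
  FD 11: (5.5,-31.192) -> (-4.837,-27.43) [heading=160, draw]
  RT 40: heading 160 -> 120
  -- iteration 7/9 --
  FD 11: (-4.837,-27.43) -> (-10.337,-17.904) [heading=120, draw]
  RT 40: heading 120 -> 80
  -- iteration 8/9 --
  FD 11: (-10.337,-17.904) -> (-8.426,-7.071) [heading=80, draw]
  RT 40: heading 80 -> 40
  -- iteration 9/9 --
  FD 11: (-8.426,-7.071) -> (0,0) [heading=40, draw]
  RT 40: heading 40 -> 0
]
Final: pos=(0,0), heading=0, 9 segment(s) drawn

Start position: (0, 0)
Final position: (0, 0)
Distance = 0; < 1e-6 -> CLOSED

Answer: yes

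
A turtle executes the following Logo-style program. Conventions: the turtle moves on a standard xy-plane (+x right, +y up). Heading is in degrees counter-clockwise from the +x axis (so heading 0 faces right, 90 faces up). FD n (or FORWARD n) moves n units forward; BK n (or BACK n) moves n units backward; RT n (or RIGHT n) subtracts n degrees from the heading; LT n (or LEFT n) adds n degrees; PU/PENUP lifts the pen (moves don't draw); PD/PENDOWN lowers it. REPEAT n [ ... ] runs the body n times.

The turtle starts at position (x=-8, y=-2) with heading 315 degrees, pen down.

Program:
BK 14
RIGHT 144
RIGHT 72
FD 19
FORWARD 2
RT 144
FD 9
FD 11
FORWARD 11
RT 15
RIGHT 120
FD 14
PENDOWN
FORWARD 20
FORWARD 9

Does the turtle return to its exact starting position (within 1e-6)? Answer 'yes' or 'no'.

Executing turtle program step by step:
Start: pos=(-8,-2), heading=315, pen down
BK 14: (-8,-2) -> (-17.899,7.899) [heading=315, draw]
RT 144: heading 315 -> 171
RT 72: heading 171 -> 99
FD 19: (-17.899,7.899) -> (-20.872,26.666) [heading=99, draw]
FD 2: (-20.872,26.666) -> (-21.185,28.641) [heading=99, draw]
RT 144: heading 99 -> 315
FD 9: (-21.185,28.641) -> (-14.821,22.277) [heading=315, draw]
FD 11: (-14.821,22.277) -> (-7.042,14.499) [heading=315, draw]
FD 11: (-7.042,14.499) -> (0.736,6.721) [heading=315, draw]
RT 15: heading 315 -> 300
RT 120: heading 300 -> 180
FD 14: (0.736,6.721) -> (-13.264,6.721) [heading=180, draw]
PD: pen down
FD 20: (-13.264,6.721) -> (-33.264,6.721) [heading=180, draw]
FD 9: (-33.264,6.721) -> (-42.264,6.721) [heading=180, draw]
Final: pos=(-42.264,6.721), heading=180, 9 segment(s) drawn

Start position: (-8, -2)
Final position: (-42.264, 6.721)
Distance = 35.357; >= 1e-6 -> NOT closed

Answer: no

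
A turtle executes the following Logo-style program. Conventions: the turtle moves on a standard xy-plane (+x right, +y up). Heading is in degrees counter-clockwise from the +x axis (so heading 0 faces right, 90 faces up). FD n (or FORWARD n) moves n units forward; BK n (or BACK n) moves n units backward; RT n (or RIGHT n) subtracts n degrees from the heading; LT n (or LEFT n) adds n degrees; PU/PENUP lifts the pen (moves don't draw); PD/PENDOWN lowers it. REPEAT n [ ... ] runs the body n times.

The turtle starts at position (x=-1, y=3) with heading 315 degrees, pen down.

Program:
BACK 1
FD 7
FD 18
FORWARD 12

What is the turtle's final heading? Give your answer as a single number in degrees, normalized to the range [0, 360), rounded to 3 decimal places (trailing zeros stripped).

Executing turtle program step by step:
Start: pos=(-1,3), heading=315, pen down
BK 1: (-1,3) -> (-1.707,3.707) [heading=315, draw]
FD 7: (-1.707,3.707) -> (3.243,-1.243) [heading=315, draw]
FD 18: (3.243,-1.243) -> (15.971,-13.971) [heading=315, draw]
FD 12: (15.971,-13.971) -> (24.456,-22.456) [heading=315, draw]
Final: pos=(24.456,-22.456), heading=315, 4 segment(s) drawn

Answer: 315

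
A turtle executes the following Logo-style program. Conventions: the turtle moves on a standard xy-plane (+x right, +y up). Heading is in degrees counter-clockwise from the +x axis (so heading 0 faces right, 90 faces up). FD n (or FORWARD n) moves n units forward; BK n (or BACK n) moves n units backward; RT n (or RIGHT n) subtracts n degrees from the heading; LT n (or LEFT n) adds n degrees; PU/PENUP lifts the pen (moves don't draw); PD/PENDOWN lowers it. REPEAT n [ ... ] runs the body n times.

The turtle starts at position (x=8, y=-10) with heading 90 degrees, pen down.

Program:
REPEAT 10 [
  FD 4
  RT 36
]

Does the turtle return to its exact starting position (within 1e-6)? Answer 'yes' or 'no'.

Executing turtle program step by step:
Start: pos=(8,-10), heading=90, pen down
REPEAT 10 [
  -- iteration 1/10 --
  FD 4: (8,-10) -> (8,-6) [heading=90, draw]
  RT 36: heading 90 -> 54
  -- iteration 2/10 --
  FD 4: (8,-6) -> (10.351,-2.764) [heading=54, draw]
  RT 36: heading 54 -> 18
  -- iteration 3/10 --
  FD 4: (10.351,-2.764) -> (14.155,-1.528) [heading=18, draw]
  RT 36: heading 18 -> 342
  -- iteration 4/10 --
  FD 4: (14.155,-1.528) -> (17.96,-2.764) [heading=342, draw]
  RT 36: heading 342 -> 306
  -- iteration 5/10 --
  FD 4: (17.96,-2.764) -> (20.311,-6) [heading=306, draw]
  RT 36: heading 306 -> 270
  -- iteration 6/10 --
  FD 4: (20.311,-6) -> (20.311,-10) [heading=270, draw]
  RT 36: heading 270 -> 234
  -- iteration 7/10 --
  FD 4: (20.311,-10) -> (17.96,-13.236) [heading=234, draw]
  RT 36: heading 234 -> 198
  -- iteration 8/10 --
  FD 4: (17.96,-13.236) -> (14.155,-14.472) [heading=198, draw]
  RT 36: heading 198 -> 162
  -- iteration 9/10 --
  FD 4: (14.155,-14.472) -> (10.351,-13.236) [heading=162, draw]
  RT 36: heading 162 -> 126
  -- iteration 10/10 --
  FD 4: (10.351,-13.236) -> (8,-10) [heading=126, draw]
  RT 36: heading 126 -> 90
]
Final: pos=(8,-10), heading=90, 10 segment(s) drawn

Start position: (8, -10)
Final position: (8, -10)
Distance = 0; < 1e-6 -> CLOSED

Answer: yes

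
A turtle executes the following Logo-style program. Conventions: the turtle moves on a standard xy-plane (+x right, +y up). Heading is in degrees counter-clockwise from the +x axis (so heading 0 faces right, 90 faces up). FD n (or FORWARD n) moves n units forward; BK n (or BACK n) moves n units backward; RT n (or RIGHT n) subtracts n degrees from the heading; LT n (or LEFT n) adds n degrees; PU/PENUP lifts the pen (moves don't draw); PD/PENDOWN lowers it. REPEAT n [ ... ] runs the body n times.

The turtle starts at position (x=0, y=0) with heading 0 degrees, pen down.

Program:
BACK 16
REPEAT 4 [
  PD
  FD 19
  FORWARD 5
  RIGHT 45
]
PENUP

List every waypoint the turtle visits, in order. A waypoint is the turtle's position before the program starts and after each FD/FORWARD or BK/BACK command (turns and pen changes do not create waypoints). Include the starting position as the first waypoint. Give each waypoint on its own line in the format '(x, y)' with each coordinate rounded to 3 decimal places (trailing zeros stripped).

Executing turtle program step by step:
Start: pos=(0,0), heading=0, pen down
BK 16: (0,0) -> (-16,0) [heading=0, draw]
REPEAT 4 [
  -- iteration 1/4 --
  PD: pen down
  FD 19: (-16,0) -> (3,0) [heading=0, draw]
  FD 5: (3,0) -> (8,0) [heading=0, draw]
  RT 45: heading 0 -> 315
  -- iteration 2/4 --
  PD: pen down
  FD 19: (8,0) -> (21.435,-13.435) [heading=315, draw]
  FD 5: (21.435,-13.435) -> (24.971,-16.971) [heading=315, draw]
  RT 45: heading 315 -> 270
  -- iteration 3/4 --
  PD: pen down
  FD 19: (24.971,-16.971) -> (24.971,-35.971) [heading=270, draw]
  FD 5: (24.971,-35.971) -> (24.971,-40.971) [heading=270, draw]
  RT 45: heading 270 -> 225
  -- iteration 4/4 --
  PD: pen down
  FD 19: (24.971,-40.971) -> (11.536,-54.406) [heading=225, draw]
  FD 5: (11.536,-54.406) -> (8,-57.941) [heading=225, draw]
  RT 45: heading 225 -> 180
]
PU: pen up
Final: pos=(8,-57.941), heading=180, 9 segment(s) drawn
Waypoints (10 total):
(0, 0)
(-16, 0)
(3, 0)
(8, 0)
(21.435, -13.435)
(24.971, -16.971)
(24.971, -35.971)
(24.971, -40.971)
(11.536, -54.406)
(8, -57.941)

Answer: (0, 0)
(-16, 0)
(3, 0)
(8, 0)
(21.435, -13.435)
(24.971, -16.971)
(24.971, -35.971)
(24.971, -40.971)
(11.536, -54.406)
(8, -57.941)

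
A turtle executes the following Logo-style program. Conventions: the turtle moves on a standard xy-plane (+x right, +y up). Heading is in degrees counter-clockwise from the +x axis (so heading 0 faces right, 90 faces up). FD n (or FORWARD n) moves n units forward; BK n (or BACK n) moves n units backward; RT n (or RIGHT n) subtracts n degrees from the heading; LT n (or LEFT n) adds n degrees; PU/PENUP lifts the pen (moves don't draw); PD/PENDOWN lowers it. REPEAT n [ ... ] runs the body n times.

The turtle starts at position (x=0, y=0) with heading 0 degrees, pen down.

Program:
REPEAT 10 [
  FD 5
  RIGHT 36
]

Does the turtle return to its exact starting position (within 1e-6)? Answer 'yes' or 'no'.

Executing turtle program step by step:
Start: pos=(0,0), heading=0, pen down
REPEAT 10 [
  -- iteration 1/10 --
  FD 5: (0,0) -> (5,0) [heading=0, draw]
  RT 36: heading 0 -> 324
  -- iteration 2/10 --
  FD 5: (5,0) -> (9.045,-2.939) [heading=324, draw]
  RT 36: heading 324 -> 288
  -- iteration 3/10 --
  FD 5: (9.045,-2.939) -> (10.59,-7.694) [heading=288, draw]
  RT 36: heading 288 -> 252
  -- iteration 4/10 --
  FD 5: (10.59,-7.694) -> (9.045,-12.449) [heading=252, draw]
  RT 36: heading 252 -> 216
  -- iteration 5/10 --
  FD 5: (9.045,-12.449) -> (5,-15.388) [heading=216, draw]
  RT 36: heading 216 -> 180
  -- iteration 6/10 --
  FD 5: (5,-15.388) -> (0,-15.388) [heading=180, draw]
  RT 36: heading 180 -> 144
  -- iteration 7/10 --
  FD 5: (0,-15.388) -> (-4.045,-12.449) [heading=144, draw]
  RT 36: heading 144 -> 108
  -- iteration 8/10 --
  FD 5: (-4.045,-12.449) -> (-5.59,-7.694) [heading=108, draw]
  RT 36: heading 108 -> 72
  -- iteration 9/10 --
  FD 5: (-5.59,-7.694) -> (-4.045,-2.939) [heading=72, draw]
  RT 36: heading 72 -> 36
  -- iteration 10/10 --
  FD 5: (-4.045,-2.939) -> (0,0) [heading=36, draw]
  RT 36: heading 36 -> 0
]
Final: pos=(0,0), heading=0, 10 segment(s) drawn

Start position: (0, 0)
Final position: (0, 0)
Distance = 0; < 1e-6 -> CLOSED

Answer: yes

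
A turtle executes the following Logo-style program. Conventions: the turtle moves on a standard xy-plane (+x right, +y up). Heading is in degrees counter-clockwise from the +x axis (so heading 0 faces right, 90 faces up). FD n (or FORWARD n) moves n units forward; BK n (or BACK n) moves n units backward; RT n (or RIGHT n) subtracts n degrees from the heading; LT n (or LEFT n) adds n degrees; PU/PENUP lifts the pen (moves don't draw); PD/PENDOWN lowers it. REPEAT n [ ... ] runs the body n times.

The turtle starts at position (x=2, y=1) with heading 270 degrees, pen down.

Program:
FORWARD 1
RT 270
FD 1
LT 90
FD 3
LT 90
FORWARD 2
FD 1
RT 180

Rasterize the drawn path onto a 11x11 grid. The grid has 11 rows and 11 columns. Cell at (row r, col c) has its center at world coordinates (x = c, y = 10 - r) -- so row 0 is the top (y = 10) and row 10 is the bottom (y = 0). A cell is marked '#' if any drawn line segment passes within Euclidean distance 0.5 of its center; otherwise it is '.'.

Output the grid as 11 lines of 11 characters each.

Segment 0: (2,1) -> (2,0)
Segment 1: (2,0) -> (3,0)
Segment 2: (3,0) -> (3,3)
Segment 3: (3,3) -> (1,3)
Segment 4: (1,3) -> (0,3)

Answer: ...........
...........
...........
...........
...........
...........
...........
####.......
...#.......
..##.......
..##.......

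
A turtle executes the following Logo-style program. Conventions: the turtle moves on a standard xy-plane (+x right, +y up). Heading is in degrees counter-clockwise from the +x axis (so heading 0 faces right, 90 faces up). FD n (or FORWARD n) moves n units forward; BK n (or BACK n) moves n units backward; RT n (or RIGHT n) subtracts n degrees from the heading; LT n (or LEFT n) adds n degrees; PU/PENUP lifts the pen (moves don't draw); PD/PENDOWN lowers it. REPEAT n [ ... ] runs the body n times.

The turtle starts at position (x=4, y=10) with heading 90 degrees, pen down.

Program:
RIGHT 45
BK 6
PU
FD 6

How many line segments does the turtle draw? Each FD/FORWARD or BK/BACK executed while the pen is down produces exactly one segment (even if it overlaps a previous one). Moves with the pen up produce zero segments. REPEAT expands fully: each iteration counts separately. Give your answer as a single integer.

Executing turtle program step by step:
Start: pos=(4,10), heading=90, pen down
RT 45: heading 90 -> 45
BK 6: (4,10) -> (-0.243,5.757) [heading=45, draw]
PU: pen up
FD 6: (-0.243,5.757) -> (4,10) [heading=45, move]
Final: pos=(4,10), heading=45, 1 segment(s) drawn
Segments drawn: 1

Answer: 1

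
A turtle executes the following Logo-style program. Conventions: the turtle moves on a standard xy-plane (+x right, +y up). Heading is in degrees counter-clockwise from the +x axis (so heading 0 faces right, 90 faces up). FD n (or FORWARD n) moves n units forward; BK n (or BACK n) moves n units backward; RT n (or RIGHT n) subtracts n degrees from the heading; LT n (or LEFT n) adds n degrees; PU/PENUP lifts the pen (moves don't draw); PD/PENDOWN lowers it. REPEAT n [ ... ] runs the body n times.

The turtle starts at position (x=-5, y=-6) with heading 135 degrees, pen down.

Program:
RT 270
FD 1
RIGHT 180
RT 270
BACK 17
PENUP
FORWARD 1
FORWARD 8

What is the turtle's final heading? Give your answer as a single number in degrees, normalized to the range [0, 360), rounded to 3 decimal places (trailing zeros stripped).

Answer: 135

Derivation:
Executing turtle program step by step:
Start: pos=(-5,-6), heading=135, pen down
RT 270: heading 135 -> 225
FD 1: (-5,-6) -> (-5.707,-6.707) [heading=225, draw]
RT 180: heading 225 -> 45
RT 270: heading 45 -> 135
BK 17: (-5.707,-6.707) -> (6.314,-18.728) [heading=135, draw]
PU: pen up
FD 1: (6.314,-18.728) -> (5.607,-18.021) [heading=135, move]
FD 8: (5.607,-18.021) -> (-0.05,-12.364) [heading=135, move]
Final: pos=(-0.05,-12.364), heading=135, 2 segment(s) drawn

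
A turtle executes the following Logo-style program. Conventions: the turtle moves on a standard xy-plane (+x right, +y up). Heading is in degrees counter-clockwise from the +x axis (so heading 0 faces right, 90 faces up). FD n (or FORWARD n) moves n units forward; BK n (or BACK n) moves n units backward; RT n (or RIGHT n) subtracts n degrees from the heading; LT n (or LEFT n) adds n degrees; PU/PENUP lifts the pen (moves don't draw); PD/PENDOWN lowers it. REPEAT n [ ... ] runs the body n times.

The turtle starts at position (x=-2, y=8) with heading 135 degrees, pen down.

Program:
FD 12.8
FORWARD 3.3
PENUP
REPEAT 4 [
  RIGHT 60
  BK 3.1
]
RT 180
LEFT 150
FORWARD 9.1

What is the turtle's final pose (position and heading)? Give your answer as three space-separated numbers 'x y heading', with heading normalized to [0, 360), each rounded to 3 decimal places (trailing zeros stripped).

Executing turtle program step by step:
Start: pos=(-2,8), heading=135, pen down
FD 12.8: (-2,8) -> (-11.051,17.051) [heading=135, draw]
FD 3.3: (-11.051,17.051) -> (-13.384,19.384) [heading=135, draw]
PU: pen up
REPEAT 4 [
  -- iteration 1/4 --
  RT 60: heading 135 -> 75
  BK 3.1: (-13.384,19.384) -> (-14.187,16.39) [heading=75, move]
  -- iteration 2/4 --
  RT 60: heading 75 -> 15
  BK 3.1: (-14.187,16.39) -> (-17.181,15.588) [heading=15, move]
  -- iteration 3/4 --
  RT 60: heading 15 -> 315
  BK 3.1: (-17.181,15.588) -> (-19.373,17.78) [heading=315, move]
  -- iteration 4/4 --
  RT 60: heading 315 -> 255
  BK 3.1: (-19.373,17.78) -> (-18.571,20.774) [heading=255, move]
]
RT 180: heading 255 -> 75
LT 150: heading 75 -> 225
FD 9.1: (-18.571,20.774) -> (-25.005,14.339) [heading=225, move]
Final: pos=(-25.005,14.339), heading=225, 2 segment(s) drawn

Answer: -25.005 14.339 225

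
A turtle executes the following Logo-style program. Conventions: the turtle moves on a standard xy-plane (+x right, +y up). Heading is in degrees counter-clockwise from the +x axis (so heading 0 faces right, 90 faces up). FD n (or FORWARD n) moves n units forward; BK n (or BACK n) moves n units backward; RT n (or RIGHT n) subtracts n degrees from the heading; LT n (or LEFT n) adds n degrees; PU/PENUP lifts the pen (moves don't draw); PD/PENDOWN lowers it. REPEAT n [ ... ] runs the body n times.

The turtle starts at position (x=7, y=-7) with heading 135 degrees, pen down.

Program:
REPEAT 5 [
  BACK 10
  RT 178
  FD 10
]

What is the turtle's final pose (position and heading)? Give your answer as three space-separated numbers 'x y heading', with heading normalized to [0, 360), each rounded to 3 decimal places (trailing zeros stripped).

Executing turtle program step by step:
Start: pos=(7,-7), heading=135, pen down
REPEAT 5 [
  -- iteration 1/5 --
  BK 10: (7,-7) -> (14.071,-14.071) [heading=135, draw]
  RT 178: heading 135 -> 317
  FD 10: (14.071,-14.071) -> (21.385,-20.891) [heading=317, draw]
  -- iteration 2/5 --
  BK 10: (21.385,-20.891) -> (14.071,-14.071) [heading=317, draw]
  RT 178: heading 317 -> 139
  FD 10: (14.071,-14.071) -> (6.524,-7.51) [heading=139, draw]
  -- iteration 3/5 --
  BK 10: (6.524,-7.51) -> (14.071,-14.071) [heading=139, draw]
  RT 178: heading 139 -> 321
  FD 10: (14.071,-14.071) -> (21.843,-20.364) [heading=321, draw]
  -- iteration 4/5 --
  BK 10: (21.843,-20.364) -> (14.071,-14.071) [heading=321, draw]
  RT 178: heading 321 -> 143
  FD 10: (14.071,-14.071) -> (6.085,-8.053) [heading=143, draw]
  -- iteration 5/5 --
  BK 10: (6.085,-8.053) -> (14.071,-14.071) [heading=143, draw]
  RT 178: heading 143 -> 325
  FD 10: (14.071,-14.071) -> (22.263,-19.807) [heading=325, draw]
]
Final: pos=(22.263,-19.807), heading=325, 10 segment(s) drawn

Answer: 22.263 -19.807 325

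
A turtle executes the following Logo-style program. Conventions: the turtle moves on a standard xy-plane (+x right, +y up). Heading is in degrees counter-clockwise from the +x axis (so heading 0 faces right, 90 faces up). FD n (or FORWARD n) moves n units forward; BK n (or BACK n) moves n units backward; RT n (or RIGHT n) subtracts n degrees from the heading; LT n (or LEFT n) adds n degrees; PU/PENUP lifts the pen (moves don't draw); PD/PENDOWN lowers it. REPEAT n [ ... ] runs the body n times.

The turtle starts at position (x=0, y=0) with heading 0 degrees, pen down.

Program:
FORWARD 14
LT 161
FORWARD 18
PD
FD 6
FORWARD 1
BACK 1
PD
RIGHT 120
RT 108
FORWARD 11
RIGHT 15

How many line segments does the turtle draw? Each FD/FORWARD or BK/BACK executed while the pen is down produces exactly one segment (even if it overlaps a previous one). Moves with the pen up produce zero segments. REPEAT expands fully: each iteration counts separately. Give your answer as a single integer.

Executing turtle program step by step:
Start: pos=(0,0), heading=0, pen down
FD 14: (0,0) -> (14,0) [heading=0, draw]
LT 161: heading 0 -> 161
FD 18: (14,0) -> (-3.019,5.86) [heading=161, draw]
PD: pen down
FD 6: (-3.019,5.86) -> (-8.692,7.814) [heading=161, draw]
FD 1: (-8.692,7.814) -> (-9.638,8.139) [heading=161, draw]
BK 1: (-9.638,8.139) -> (-8.692,7.814) [heading=161, draw]
PD: pen down
RT 120: heading 161 -> 41
RT 108: heading 41 -> 293
FD 11: (-8.692,7.814) -> (-4.394,-2.312) [heading=293, draw]
RT 15: heading 293 -> 278
Final: pos=(-4.394,-2.312), heading=278, 6 segment(s) drawn
Segments drawn: 6

Answer: 6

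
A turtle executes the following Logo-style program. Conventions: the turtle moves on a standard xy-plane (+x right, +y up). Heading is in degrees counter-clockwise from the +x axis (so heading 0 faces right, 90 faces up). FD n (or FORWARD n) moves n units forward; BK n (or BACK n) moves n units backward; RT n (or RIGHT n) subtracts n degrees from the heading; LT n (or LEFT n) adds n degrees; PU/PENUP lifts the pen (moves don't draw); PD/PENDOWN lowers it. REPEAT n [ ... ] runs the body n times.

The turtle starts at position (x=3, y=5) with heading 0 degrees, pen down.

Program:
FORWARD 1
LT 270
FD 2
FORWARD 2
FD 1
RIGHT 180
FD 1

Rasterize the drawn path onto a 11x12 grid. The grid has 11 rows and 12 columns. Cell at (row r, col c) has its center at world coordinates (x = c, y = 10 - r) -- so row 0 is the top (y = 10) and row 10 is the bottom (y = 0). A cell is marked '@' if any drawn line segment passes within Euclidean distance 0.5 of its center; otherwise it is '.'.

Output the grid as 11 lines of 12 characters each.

Segment 0: (3,5) -> (4,5)
Segment 1: (4,5) -> (4,3)
Segment 2: (4,3) -> (4,1)
Segment 3: (4,1) -> (4,0)
Segment 4: (4,0) -> (4,1)

Answer: ............
............
............
............
............
...@@.......
....@.......
....@.......
....@.......
....@.......
....@.......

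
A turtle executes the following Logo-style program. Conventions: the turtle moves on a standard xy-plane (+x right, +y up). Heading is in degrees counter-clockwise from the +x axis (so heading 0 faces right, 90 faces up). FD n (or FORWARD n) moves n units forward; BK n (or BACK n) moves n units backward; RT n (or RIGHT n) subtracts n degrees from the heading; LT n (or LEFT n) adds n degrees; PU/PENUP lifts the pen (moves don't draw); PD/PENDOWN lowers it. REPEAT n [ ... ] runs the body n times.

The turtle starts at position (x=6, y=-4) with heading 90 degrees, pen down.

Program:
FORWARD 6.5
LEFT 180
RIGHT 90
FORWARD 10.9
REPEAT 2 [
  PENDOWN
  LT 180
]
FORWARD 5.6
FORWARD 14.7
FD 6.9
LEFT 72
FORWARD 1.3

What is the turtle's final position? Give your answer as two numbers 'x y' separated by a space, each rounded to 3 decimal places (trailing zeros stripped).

Answer: -32.502 1.264

Derivation:
Executing turtle program step by step:
Start: pos=(6,-4), heading=90, pen down
FD 6.5: (6,-4) -> (6,2.5) [heading=90, draw]
LT 180: heading 90 -> 270
RT 90: heading 270 -> 180
FD 10.9: (6,2.5) -> (-4.9,2.5) [heading=180, draw]
REPEAT 2 [
  -- iteration 1/2 --
  PD: pen down
  LT 180: heading 180 -> 0
  -- iteration 2/2 --
  PD: pen down
  LT 180: heading 0 -> 180
]
FD 5.6: (-4.9,2.5) -> (-10.5,2.5) [heading=180, draw]
FD 14.7: (-10.5,2.5) -> (-25.2,2.5) [heading=180, draw]
FD 6.9: (-25.2,2.5) -> (-32.1,2.5) [heading=180, draw]
LT 72: heading 180 -> 252
FD 1.3: (-32.1,2.5) -> (-32.502,1.264) [heading=252, draw]
Final: pos=(-32.502,1.264), heading=252, 6 segment(s) drawn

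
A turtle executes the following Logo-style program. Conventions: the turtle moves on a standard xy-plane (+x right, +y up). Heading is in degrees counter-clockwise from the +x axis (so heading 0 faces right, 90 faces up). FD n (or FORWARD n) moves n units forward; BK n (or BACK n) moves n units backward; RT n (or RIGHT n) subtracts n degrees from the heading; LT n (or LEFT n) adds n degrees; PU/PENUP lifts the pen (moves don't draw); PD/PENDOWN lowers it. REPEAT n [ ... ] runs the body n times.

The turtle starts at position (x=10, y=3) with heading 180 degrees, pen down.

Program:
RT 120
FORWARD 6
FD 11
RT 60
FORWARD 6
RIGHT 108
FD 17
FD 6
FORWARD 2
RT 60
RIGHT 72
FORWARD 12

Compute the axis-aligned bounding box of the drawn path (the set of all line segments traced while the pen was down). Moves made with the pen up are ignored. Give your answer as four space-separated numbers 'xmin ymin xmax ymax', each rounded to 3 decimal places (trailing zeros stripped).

Executing turtle program step by step:
Start: pos=(10,3), heading=180, pen down
RT 120: heading 180 -> 60
FD 6: (10,3) -> (13,8.196) [heading=60, draw]
FD 11: (13,8.196) -> (18.5,17.722) [heading=60, draw]
RT 60: heading 60 -> 0
FD 6: (18.5,17.722) -> (24.5,17.722) [heading=0, draw]
RT 108: heading 0 -> 252
FD 17: (24.5,17.722) -> (19.247,1.554) [heading=252, draw]
FD 6: (19.247,1.554) -> (17.393,-4.152) [heading=252, draw]
FD 2: (17.393,-4.152) -> (16.775,-6.054) [heading=252, draw]
RT 60: heading 252 -> 192
RT 72: heading 192 -> 120
FD 12: (16.775,-6.054) -> (10.775,4.338) [heading=120, draw]
Final: pos=(10.775,4.338), heading=120, 7 segment(s) drawn

Segment endpoints: x in {10, 10.775, 13, 16.775, 17.393, 18.5, 19.247, 24.5}, y in {-6.054, -4.152, 1.554, 3, 4.338, 8.196, 17.722}
xmin=10, ymin=-6.054, xmax=24.5, ymax=17.722

Answer: 10 -6.054 24.5 17.722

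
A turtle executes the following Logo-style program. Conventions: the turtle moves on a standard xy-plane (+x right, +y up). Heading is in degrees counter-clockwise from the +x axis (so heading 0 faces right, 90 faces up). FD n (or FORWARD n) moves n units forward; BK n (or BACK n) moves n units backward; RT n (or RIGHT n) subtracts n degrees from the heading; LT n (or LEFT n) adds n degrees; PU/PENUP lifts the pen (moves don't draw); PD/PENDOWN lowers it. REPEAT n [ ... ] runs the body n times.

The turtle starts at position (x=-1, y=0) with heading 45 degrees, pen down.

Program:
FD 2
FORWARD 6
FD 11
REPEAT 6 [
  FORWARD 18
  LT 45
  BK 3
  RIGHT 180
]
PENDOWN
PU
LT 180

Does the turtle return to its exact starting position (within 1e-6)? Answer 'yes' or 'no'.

Answer: no

Derivation:
Executing turtle program step by step:
Start: pos=(-1,0), heading=45, pen down
FD 2: (-1,0) -> (0.414,1.414) [heading=45, draw]
FD 6: (0.414,1.414) -> (4.657,5.657) [heading=45, draw]
FD 11: (4.657,5.657) -> (12.435,13.435) [heading=45, draw]
REPEAT 6 [
  -- iteration 1/6 --
  FD 18: (12.435,13.435) -> (25.163,26.163) [heading=45, draw]
  LT 45: heading 45 -> 90
  BK 3: (25.163,26.163) -> (25.163,23.163) [heading=90, draw]
  RT 180: heading 90 -> 270
  -- iteration 2/6 --
  FD 18: (25.163,23.163) -> (25.163,5.163) [heading=270, draw]
  LT 45: heading 270 -> 315
  BK 3: (25.163,5.163) -> (23.042,7.284) [heading=315, draw]
  RT 180: heading 315 -> 135
  -- iteration 3/6 --
  FD 18: (23.042,7.284) -> (10.314,20.012) [heading=135, draw]
  LT 45: heading 135 -> 180
  BK 3: (10.314,20.012) -> (13.314,20.012) [heading=180, draw]
  RT 180: heading 180 -> 0
  -- iteration 4/6 --
  FD 18: (13.314,20.012) -> (31.314,20.012) [heading=0, draw]
  LT 45: heading 0 -> 45
  BK 3: (31.314,20.012) -> (29.192,17.891) [heading=45, draw]
  RT 180: heading 45 -> 225
  -- iteration 5/6 --
  FD 18: (29.192,17.891) -> (16.464,5.163) [heading=225, draw]
  LT 45: heading 225 -> 270
  BK 3: (16.464,5.163) -> (16.464,8.163) [heading=270, draw]
  RT 180: heading 270 -> 90
  -- iteration 6/6 --
  FD 18: (16.464,8.163) -> (16.464,26.163) [heading=90, draw]
  LT 45: heading 90 -> 135
  BK 3: (16.464,26.163) -> (18.586,24.042) [heading=135, draw]
  RT 180: heading 135 -> 315
]
PD: pen down
PU: pen up
LT 180: heading 315 -> 135
Final: pos=(18.586,24.042), heading=135, 15 segment(s) drawn

Start position: (-1, 0)
Final position: (18.586, 24.042)
Distance = 31.01; >= 1e-6 -> NOT closed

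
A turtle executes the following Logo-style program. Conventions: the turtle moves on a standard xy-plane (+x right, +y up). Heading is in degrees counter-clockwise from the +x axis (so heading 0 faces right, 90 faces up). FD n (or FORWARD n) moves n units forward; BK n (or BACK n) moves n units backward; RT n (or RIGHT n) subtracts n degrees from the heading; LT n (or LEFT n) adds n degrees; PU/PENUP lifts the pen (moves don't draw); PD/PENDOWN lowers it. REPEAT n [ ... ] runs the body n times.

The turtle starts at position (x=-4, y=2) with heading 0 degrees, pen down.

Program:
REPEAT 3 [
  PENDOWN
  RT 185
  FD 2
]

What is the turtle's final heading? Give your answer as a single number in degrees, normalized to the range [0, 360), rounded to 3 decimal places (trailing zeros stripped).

Answer: 165

Derivation:
Executing turtle program step by step:
Start: pos=(-4,2), heading=0, pen down
REPEAT 3 [
  -- iteration 1/3 --
  PD: pen down
  RT 185: heading 0 -> 175
  FD 2: (-4,2) -> (-5.992,2.174) [heading=175, draw]
  -- iteration 2/3 --
  PD: pen down
  RT 185: heading 175 -> 350
  FD 2: (-5.992,2.174) -> (-4.023,1.827) [heading=350, draw]
  -- iteration 3/3 --
  PD: pen down
  RT 185: heading 350 -> 165
  FD 2: (-4.023,1.827) -> (-5.955,2.345) [heading=165, draw]
]
Final: pos=(-5.955,2.345), heading=165, 3 segment(s) drawn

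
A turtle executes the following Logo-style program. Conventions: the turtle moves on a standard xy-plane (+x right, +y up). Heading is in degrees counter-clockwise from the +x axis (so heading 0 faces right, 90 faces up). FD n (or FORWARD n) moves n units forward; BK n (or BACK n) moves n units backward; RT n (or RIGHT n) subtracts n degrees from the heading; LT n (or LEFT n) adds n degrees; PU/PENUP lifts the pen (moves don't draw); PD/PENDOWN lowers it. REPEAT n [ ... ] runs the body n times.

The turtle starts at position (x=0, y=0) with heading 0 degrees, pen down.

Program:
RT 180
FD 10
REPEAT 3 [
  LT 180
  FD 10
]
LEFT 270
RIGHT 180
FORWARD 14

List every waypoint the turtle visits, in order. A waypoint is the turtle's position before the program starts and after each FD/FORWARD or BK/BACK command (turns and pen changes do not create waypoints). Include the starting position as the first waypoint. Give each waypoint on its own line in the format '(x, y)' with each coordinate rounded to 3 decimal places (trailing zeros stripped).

Executing turtle program step by step:
Start: pos=(0,0), heading=0, pen down
RT 180: heading 0 -> 180
FD 10: (0,0) -> (-10,0) [heading=180, draw]
REPEAT 3 [
  -- iteration 1/3 --
  LT 180: heading 180 -> 0
  FD 10: (-10,0) -> (0,0) [heading=0, draw]
  -- iteration 2/3 --
  LT 180: heading 0 -> 180
  FD 10: (0,0) -> (-10,0) [heading=180, draw]
  -- iteration 3/3 --
  LT 180: heading 180 -> 0
  FD 10: (-10,0) -> (0,0) [heading=0, draw]
]
LT 270: heading 0 -> 270
RT 180: heading 270 -> 90
FD 14: (0,0) -> (0,14) [heading=90, draw]
Final: pos=(0,14), heading=90, 5 segment(s) drawn
Waypoints (6 total):
(0, 0)
(-10, 0)
(0, 0)
(-10, 0)
(0, 0)
(0, 14)

Answer: (0, 0)
(-10, 0)
(0, 0)
(-10, 0)
(0, 0)
(0, 14)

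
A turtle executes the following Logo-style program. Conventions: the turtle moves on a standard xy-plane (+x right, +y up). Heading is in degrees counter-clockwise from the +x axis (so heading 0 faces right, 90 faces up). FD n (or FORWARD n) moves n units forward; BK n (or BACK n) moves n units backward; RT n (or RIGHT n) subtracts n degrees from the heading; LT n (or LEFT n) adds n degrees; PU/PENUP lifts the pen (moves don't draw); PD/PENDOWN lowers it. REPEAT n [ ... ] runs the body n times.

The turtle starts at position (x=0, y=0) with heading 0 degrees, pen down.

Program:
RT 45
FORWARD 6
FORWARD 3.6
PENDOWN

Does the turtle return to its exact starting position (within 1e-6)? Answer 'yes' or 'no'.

Executing turtle program step by step:
Start: pos=(0,0), heading=0, pen down
RT 45: heading 0 -> 315
FD 6: (0,0) -> (4.243,-4.243) [heading=315, draw]
FD 3.6: (4.243,-4.243) -> (6.788,-6.788) [heading=315, draw]
PD: pen down
Final: pos=(6.788,-6.788), heading=315, 2 segment(s) drawn

Start position: (0, 0)
Final position: (6.788, -6.788)
Distance = 9.6; >= 1e-6 -> NOT closed

Answer: no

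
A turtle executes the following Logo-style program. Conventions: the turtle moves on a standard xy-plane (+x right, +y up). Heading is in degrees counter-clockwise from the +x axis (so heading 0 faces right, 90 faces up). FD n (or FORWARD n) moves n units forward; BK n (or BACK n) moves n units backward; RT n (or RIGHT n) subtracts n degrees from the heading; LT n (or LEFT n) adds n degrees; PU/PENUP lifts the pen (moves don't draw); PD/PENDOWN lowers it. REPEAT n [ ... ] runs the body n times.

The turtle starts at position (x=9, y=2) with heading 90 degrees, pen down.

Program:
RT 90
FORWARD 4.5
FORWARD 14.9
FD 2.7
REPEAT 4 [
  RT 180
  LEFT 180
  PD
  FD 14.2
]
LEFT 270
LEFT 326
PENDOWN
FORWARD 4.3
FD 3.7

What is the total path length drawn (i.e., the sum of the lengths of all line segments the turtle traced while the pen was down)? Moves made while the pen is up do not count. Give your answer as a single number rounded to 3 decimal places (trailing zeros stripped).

Answer: 86.9

Derivation:
Executing turtle program step by step:
Start: pos=(9,2), heading=90, pen down
RT 90: heading 90 -> 0
FD 4.5: (9,2) -> (13.5,2) [heading=0, draw]
FD 14.9: (13.5,2) -> (28.4,2) [heading=0, draw]
FD 2.7: (28.4,2) -> (31.1,2) [heading=0, draw]
REPEAT 4 [
  -- iteration 1/4 --
  RT 180: heading 0 -> 180
  LT 180: heading 180 -> 0
  PD: pen down
  FD 14.2: (31.1,2) -> (45.3,2) [heading=0, draw]
  -- iteration 2/4 --
  RT 180: heading 0 -> 180
  LT 180: heading 180 -> 0
  PD: pen down
  FD 14.2: (45.3,2) -> (59.5,2) [heading=0, draw]
  -- iteration 3/4 --
  RT 180: heading 0 -> 180
  LT 180: heading 180 -> 0
  PD: pen down
  FD 14.2: (59.5,2) -> (73.7,2) [heading=0, draw]
  -- iteration 4/4 --
  RT 180: heading 0 -> 180
  LT 180: heading 180 -> 0
  PD: pen down
  FD 14.2: (73.7,2) -> (87.9,2) [heading=0, draw]
]
LT 270: heading 0 -> 270
LT 326: heading 270 -> 236
PD: pen down
FD 4.3: (87.9,2) -> (85.495,-1.565) [heading=236, draw]
FD 3.7: (85.495,-1.565) -> (83.426,-4.632) [heading=236, draw]
Final: pos=(83.426,-4.632), heading=236, 9 segment(s) drawn

Segment lengths:
  seg 1: (9,2) -> (13.5,2), length = 4.5
  seg 2: (13.5,2) -> (28.4,2), length = 14.9
  seg 3: (28.4,2) -> (31.1,2), length = 2.7
  seg 4: (31.1,2) -> (45.3,2), length = 14.2
  seg 5: (45.3,2) -> (59.5,2), length = 14.2
  seg 6: (59.5,2) -> (73.7,2), length = 14.2
  seg 7: (73.7,2) -> (87.9,2), length = 14.2
  seg 8: (87.9,2) -> (85.495,-1.565), length = 4.3
  seg 9: (85.495,-1.565) -> (83.426,-4.632), length = 3.7
Total = 86.9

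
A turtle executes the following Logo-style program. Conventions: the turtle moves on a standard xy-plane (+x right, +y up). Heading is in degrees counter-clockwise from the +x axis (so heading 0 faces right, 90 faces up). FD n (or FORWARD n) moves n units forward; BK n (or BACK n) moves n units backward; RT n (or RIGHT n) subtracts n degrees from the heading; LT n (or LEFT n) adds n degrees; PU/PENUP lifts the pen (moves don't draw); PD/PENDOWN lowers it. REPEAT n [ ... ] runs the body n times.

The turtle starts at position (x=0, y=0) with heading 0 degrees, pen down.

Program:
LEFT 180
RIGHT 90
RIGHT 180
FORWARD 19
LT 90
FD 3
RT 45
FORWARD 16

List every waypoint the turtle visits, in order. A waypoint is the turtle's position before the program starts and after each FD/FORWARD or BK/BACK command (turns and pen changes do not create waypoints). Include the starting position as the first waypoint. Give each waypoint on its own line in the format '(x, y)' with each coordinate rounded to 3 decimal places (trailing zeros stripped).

Executing turtle program step by step:
Start: pos=(0,0), heading=0, pen down
LT 180: heading 0 -> 180
RT 90: heading 180 -> 90
RT 180: heading 90 -> 270
FD 19: (0,0) -> (0,-19) [heading=270, draw]
LT 90: heading 270 -> 0
FD 3: (0,-19) -> (3,-19) [heading=0, draw]
RT 45: heading 0 -> 315
FD 16: (3,-19) -> (14.314,-30.314) [heading=315, draw]
Final: pos=(14.314,-30.314), heading=315, 3 segment(s) drawn
Waypoints (4 total):
(0, 0)
(0, -19)
(3, -19)
(14.314, -30.314)

Answer: (0, 0)
(0, -19)
(3, -19)
(14.314, -30.314)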